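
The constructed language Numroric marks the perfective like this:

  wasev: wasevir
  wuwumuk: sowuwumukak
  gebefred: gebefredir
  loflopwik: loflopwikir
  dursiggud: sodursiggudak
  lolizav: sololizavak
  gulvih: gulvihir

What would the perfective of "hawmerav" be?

dursiggud and gebefred both end in -d yet inflect differently (sodursiggudak, gebefredir), so the final letter is not what conditions the rule; the last vowel is.
"hawmerav" has last vowel 'a'. The one such stem in the data (lolizav → sololizavak) adds so- … -ak around the stem, so the same rule applies.
So hawmerav → sohawmeravak.

sohawmeravak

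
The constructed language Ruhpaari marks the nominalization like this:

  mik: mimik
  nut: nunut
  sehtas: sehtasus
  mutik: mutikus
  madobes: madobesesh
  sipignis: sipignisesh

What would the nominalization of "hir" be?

"hir" has 1 vowel. The stems with 1 vowel (mik → mimik, nut → nunut) repeat the first consonant+vowel as a prefix.
The other patterns: stems with 2 vowels add -us; stems with 3 vowels add -esh.
So hir → hihir.

hihir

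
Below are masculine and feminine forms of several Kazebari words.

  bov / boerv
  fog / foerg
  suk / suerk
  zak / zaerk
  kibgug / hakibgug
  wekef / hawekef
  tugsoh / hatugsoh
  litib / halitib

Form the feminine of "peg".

fog and kibgug both end in -g yet inflect differently (foerg, hakibgug), so the final letter is not what conditions the rule; the number of vowels is.
"peg" has 1 vowel. The stems with 1 vowel (bov → boerv, fog → foerg, suk → suerk) insert -er- after the first vowel.
The other pattern: stems with 2 vowels add the prefix ha-.
So peg → peerg.

peerg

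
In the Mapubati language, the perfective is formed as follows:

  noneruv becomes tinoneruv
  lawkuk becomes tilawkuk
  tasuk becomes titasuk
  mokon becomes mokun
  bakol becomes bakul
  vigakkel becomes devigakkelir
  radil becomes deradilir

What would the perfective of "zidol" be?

bakol and vigakkel both end in -l yet inflect differently (bakul, devigakkelir), so the final letter is not what conditions the rule; the last vowel is.
"zidol" has last vowel 'o'. The stems whose last vowel is 'o' (mokon → mokun, bakol → bakul) change the last vowel to 'u'.
The other patterns: stems whose last vowel is 'u' add the prefix ti-; stems whose last vowel is 'e' or 'i' add de- … -ir around the stem.
So zidol → zidul.

zidul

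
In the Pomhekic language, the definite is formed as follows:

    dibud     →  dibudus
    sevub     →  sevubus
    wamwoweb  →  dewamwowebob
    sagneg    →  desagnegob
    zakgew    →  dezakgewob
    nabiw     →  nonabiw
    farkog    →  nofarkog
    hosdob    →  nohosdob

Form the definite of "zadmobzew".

"zadmobzew" has last vowel 'e'. The stems whose last vowel is 'e' (wamwoweb → dewamwowebob, sagneg → desagnegob, zakgew → dezakgewob) add de- … -ob around the stem.
So zadmobzew → dezadmobzewob.

dezadmobzewob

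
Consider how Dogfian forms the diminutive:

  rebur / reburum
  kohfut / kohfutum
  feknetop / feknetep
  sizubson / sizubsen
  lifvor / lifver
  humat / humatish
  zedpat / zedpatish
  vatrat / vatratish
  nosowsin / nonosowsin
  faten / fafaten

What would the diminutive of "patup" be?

rebur and lifvor both end in -r yet inflect differently (reburum, lifver), so the final letter is not what conditions the rule; the last vowel is.
"patup" has last vowel 'u'. The stems whose last vowel is 'u' (rebur → reburum, kohfut → kohfutum) add -um.
The other patterns: stems whose last vowel is 'o' change the last vowel to 'e'; stems whose last vowel is 'a' add -ish; stems whose last vowel is 'e' or 'i' repeat the first consonant+vowel as a prefix.
So patup → patupum.

patupum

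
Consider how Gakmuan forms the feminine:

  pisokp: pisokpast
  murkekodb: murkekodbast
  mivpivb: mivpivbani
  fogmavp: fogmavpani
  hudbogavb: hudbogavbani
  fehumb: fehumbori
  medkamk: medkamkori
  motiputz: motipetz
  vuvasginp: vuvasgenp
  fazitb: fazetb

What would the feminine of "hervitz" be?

murkekodb and mivpivb both end in -b yet inflect differently (murkekodbast, mivpivbani), so the final letter is not what conditions the rule; the second-to-last letter is.
"hervitz" has second-to-last letter 't'. The stems whose second-to-last letter is 't' (motiputz → motipetz, fazitb → fazetb) change the last vowel to 'e'.
So hervitz → hervetz.

hervetz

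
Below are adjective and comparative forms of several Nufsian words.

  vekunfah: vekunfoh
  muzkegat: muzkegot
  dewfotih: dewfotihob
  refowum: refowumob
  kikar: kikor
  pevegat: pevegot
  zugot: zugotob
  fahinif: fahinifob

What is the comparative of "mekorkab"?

mekorkob

"mekorkab" has last vowel 'a'. The stems whose last vowel is 'a' (muzkegat → muzkegot, kikar → kikor, vekunfah → vekunfoh) change the last vowel to 'o'.
So mekorkab → mekorkob.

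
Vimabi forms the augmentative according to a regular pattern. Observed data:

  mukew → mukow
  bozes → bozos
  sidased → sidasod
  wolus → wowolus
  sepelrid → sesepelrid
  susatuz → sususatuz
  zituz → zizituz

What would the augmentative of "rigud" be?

"rigud" has last vowel 'u'. The stems whose last vowel is 'u' (wolus → wowolus, susatuz → sususatuz, zituz → zizituz) repeat the first consonant+vowel as a prefix.
The other pattern: stems whose last vowel is 'e' change the last vowel to 'o'.
So rigud → ririgud.

ririgud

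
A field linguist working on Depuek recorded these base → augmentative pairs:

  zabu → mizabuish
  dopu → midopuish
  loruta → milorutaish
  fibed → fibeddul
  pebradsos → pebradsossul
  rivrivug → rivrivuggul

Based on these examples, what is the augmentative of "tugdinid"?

tugdiniddul

zabu and rivrivug both have last vowel 'u' yet inflect differently (mizabuish, rivrivuggul), so the last vowel is not what conditions the rule; whether the stem ends in a vowel or a consonant is.
"tugdinid" ends in a consonant. The stems ending in a consonant (fibed → fibeddul, pebradsos → pebradsossul, rivrivug → rivrivuggul) double the final consonant and add -ul.
The other pattern: stems ending in a vowel add mi- … -ish around the stem.
So tugdinid → tugdiniddul.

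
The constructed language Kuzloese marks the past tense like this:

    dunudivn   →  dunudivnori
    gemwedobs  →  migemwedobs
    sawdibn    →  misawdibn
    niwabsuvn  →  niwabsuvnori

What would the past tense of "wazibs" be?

miwazibs

"wazibs" has second-to-last letter 'b'. The stems whose second-to-last letter is 'b' (sawdibn → misawdibn, gemwedobs → migemwedobs) add the prefix mi-.
The other pattern: stems whose second-to-last letter is 'v' add -ori.
So wazibs → miwazibs.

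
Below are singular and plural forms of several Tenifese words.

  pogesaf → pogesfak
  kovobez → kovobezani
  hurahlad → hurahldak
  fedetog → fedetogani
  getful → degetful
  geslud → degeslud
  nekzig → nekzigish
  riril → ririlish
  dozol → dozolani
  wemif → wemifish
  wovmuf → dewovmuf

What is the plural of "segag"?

wemif and pogesaf both end in -f yet inflect differently (wemifish, pogesfak), so the final letter is not what conditions the rule; the last vowel is.
"segag" has last vowel 'a'. The stems whose last vowel is 'a' (pogesaf → pogesfak, hurahlad → hurahldak) delete the last vowel and add -ak.
So segag → seggak.

seggak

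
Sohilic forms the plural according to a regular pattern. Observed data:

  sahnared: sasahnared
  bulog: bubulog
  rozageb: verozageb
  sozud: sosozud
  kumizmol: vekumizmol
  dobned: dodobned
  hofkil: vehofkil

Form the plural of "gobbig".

dobned and rozageb both have last vowel 'e' yet inflect differently (dodobned, verozageb), so the last vowel is not what conditions the rule; the final letter is.
"gobbig" ends in -g. The one such stem in the data (bulog → bubulog) repeats the first consonant+vowel as a prefix (as do sozud, dobned), so the same rule applies.
The other pattern: stems ending in -b or -l add the prefix ve-.
So gobbig → gogobbig.

gogobbig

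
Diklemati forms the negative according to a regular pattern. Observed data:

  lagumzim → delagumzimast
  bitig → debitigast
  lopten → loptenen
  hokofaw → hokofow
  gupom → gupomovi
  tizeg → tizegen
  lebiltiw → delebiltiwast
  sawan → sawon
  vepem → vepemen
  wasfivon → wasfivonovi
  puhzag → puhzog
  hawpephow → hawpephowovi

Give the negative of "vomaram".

"vomaram" has last vowel 'a'. The stems whose last vowel is 'a' (sawan → sawon, hokofaw → hokofow, puhzag → puhzog) change the last vowel to 'o'.
So vomaram → vomarom.

vomarom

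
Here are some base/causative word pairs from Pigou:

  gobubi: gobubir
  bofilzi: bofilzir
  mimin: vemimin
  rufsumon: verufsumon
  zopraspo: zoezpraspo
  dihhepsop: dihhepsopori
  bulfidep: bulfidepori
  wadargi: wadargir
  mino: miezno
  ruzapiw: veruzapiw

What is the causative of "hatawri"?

hatawrir

mino and dihhepsop both have last vowel 'o' yet inflect differently (miezno, dihhepsopori), so the last vowel is not what conditions the rule; the final letter is.
"hatawri" ends in -i. The stems ending in -i (bofilzi → bofilzir, wadargi → wadargir, gobubi → gobubir) drop the final letter and add -ir.
So hatawri → hatawrir.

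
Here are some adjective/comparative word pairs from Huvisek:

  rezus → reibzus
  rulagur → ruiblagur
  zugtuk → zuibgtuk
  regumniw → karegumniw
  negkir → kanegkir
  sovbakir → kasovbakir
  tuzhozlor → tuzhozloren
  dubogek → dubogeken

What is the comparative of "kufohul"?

rulagur and negkir both end in -r yet inflect differently (ruiblagur, kanegkir), so the final letter is not what conditions the rule; the last vowel is.
"kufohul" has last vowel 'u'. The stems whose last vowel is 'u' (rezus → reibzus, rulagur → ruiblagur, zugtuk → zuibgtuk) insert -ib- after the first vowel.
So kufohul → kuibfohul.

kuibfohul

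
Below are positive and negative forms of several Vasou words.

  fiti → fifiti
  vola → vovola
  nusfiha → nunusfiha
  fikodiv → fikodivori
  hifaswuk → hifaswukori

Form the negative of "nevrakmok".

nevrakmokori

fiti and fikodiv both have last vowel 'i' yet inflect differently (fifiti, fikodivori), so the last vowel is not what conditions the rule; whether the stem ends in a vowel or a consonant is.
"nevrakmok" ends in a consonant. The stems ending in a consonant (fikodiv → fikodivori, hifaswuk → hifaswukori) add -ori.
So nevrakmok → nevrakmokori.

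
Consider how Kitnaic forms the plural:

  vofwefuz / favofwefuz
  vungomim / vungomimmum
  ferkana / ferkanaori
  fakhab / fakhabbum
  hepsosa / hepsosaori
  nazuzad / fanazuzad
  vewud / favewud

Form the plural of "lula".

lulaori

nazuzad and ferkana both have last vowel 'a' yet inflect differently (fanazuzad, ferkanaori), so the last vowel is not what conditions the rule; the final letter is.
"lula" ends in -a. The stems ending in -a (ferkana → ferkanaori, hepsosa → hepsosaori) add -ori.
So lula → lulaori.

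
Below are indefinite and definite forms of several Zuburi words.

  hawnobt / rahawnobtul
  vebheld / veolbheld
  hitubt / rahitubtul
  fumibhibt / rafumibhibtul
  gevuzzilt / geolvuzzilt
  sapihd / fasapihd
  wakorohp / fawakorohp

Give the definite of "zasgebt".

razasgebtul

"zasgebt" has second-to-last letter 'b'. The stems whose second-to-last letter is 'b' (fumibhibt → rafumibhibtul, hitubt → rahitubtul, hawnobt → rahawnobtul) add ra- … -ul around the stem.
So zasgebt → razasgebtul.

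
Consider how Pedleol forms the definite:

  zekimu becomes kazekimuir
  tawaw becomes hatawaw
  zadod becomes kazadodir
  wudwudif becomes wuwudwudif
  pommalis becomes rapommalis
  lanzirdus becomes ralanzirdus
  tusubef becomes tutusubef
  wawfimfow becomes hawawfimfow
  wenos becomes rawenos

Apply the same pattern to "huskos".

wenos and wawfimfow both have last vowel 'o' yet inflect differently (rawenos, hawawfimfow), so the last vowel is not what conditions the rule; the final letter is.
"huskos" ends in -s. The stems ending in -s (lanzirdus → ralanzirdus, wenos → rawenos, pommalis → rapommalis) add the prefix ra-.
So huskos → rahuskos.

rahuskos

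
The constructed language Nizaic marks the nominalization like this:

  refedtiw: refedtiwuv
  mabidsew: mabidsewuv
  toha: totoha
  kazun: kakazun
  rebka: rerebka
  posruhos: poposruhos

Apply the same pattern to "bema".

"bema" ends in -a. The stems ending in -a (toha → totoha, rebka → rerebka) repeat the first consonant+vowel as a prefix.
So bema → bebema.

bebema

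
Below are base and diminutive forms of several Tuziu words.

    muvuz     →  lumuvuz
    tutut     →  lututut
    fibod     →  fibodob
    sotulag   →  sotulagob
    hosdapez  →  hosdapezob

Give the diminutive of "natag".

natagob

muvuz and hosdapez both end in -z yet inflect differently (lumuvuz, hosdapezob), so the final letter is not what conditions the rule; the last vowel is.
"natag" has last vowel 'a'. The one such stem in the data (sotulag → sotulagob) adds -ob, so the same rule applies.
The other pattern: stems whose last vowel is 'u' add the prefix lu-.
So natag → natagob.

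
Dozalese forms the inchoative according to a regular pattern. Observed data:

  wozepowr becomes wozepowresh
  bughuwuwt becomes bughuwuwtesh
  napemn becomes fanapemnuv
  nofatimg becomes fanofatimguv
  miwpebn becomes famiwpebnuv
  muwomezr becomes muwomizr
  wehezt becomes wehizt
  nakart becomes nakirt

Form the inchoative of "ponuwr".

ponuwresh

wozepowr and muwomezr both end in -r yet inflect differently (wozepowresh, muwomizr), so the final letter is not what conditions the rule; the second-to-last letter is.
"ponuwr" has second-to-last letter 'w'. The stems whose second-to-last letter is 'w' (wozepowr → wozepowresh, bughuwuwt → bughuwuwtesh) add -esh.
The other patterns: stems whose second-to-last letter is 'b' or 'm' add fa- … -uv around the stem; stems whose second-to-last letter is 'r' or 'z' change the last vowel to 'i'.
So ponuwr → ponuwresh.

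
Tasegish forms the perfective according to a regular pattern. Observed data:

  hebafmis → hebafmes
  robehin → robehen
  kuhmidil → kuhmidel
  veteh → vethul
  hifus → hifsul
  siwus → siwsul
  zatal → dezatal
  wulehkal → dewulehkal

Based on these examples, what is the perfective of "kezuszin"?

kezuszen

"kezuszin" has last vowel 'i'. The stems whose last vowel is 'i' (hebafmis → hebafmes, robehin → robehen, kuhmidil → kuhmidel) change the last vowel to 'e'.
The other patterns: stems whose last vowel is 'e' or 'u' delete the last vowel and add -ul; stems whose last vowel is 'a' add the prefix de-.
So kezuszin → kezuszen.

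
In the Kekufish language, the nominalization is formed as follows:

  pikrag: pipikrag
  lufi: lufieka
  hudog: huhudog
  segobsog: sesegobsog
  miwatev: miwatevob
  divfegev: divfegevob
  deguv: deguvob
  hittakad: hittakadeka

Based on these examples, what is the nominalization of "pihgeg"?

pipihgeg

"pihgeg" ends in -g. The stems ending in -g (segobsog → sesegobsog, hudog → huhudog, pikrag → pipikrag) repeat the first consonant+vowel as a prefix.
The other patterns: stems ending in -v add -ob; stems ending in -d or -i add -eka.
So pihgeg → pipihgeg.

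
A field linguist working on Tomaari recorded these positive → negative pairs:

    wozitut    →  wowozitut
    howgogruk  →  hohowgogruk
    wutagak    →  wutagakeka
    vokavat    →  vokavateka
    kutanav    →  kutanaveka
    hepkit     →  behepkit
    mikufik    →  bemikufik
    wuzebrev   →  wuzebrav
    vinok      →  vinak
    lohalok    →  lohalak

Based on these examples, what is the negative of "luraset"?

lurasat

howgogruk and wutagak both end in -k yet inflect differently (hohowgogruk, wutagakeka), so the final letter is not what conditions the rule; the last vowel is.
"luraset" has last vowel 'e'. The one such stem in the data (wuzebrev → wuzebrav) changes the last vowel to 'a' (as do vinok, lohalok), so the same rule applies.
The other patterns: stems whose last vowel is 'u' repeat the first consonant+vowel as a prefix; stems whose last vowel is 'a' add -eka; stems whose last vowel is 'i' add the prefix be-.
So luraset → lurasat.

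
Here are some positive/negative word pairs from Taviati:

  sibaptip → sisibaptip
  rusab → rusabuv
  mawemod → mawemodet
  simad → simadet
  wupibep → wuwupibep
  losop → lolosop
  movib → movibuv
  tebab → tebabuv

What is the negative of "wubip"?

tebab and simad both have last vowel 'a' yet inflect differently (tebabuv, simadet), so the last vowel is not what conditions the rule; the final letter is.
"wubip" ends in -p. The stems ending in -p (sibaptip → sisibaptip, losop → lolosop, wupibep → wuwupibep) repeat the first consonant+vowel as a prefix.
The other patterns: stems ending in -b add -uv; stems ending in -d add -et.
So wubip → wuwubip.

wuwubip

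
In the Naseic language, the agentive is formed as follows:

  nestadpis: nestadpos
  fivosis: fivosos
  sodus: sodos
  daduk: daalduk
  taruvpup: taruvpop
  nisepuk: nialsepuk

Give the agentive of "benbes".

benbos

"benbes" ends in -s. The stems ending in -s (nestadpis → nestadpos, fivosis → fivosos, sodus → sodos) change the last vowel to 'o'.
The other pattern: stems ending in -k insert -al- after the first vowel.
So benbes → benbos.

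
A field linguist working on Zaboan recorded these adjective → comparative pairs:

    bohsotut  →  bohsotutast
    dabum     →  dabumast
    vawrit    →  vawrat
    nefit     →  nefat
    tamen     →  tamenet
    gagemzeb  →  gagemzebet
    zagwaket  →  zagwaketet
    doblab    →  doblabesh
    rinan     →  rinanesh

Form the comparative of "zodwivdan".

bohsotut and vawrit both end in -t yet inflect differently (bohsotutast, vawrat), so the final letter is not what conditions the rule; the last vowel is.
"zodwivdan" has last vowel 'a'. The stems whose last vowel is 'a' (doblab → doblabesh, rinan → rinanesh) add -esh.
So zodwivdan → zodwivdanesh.

zodwivdanesh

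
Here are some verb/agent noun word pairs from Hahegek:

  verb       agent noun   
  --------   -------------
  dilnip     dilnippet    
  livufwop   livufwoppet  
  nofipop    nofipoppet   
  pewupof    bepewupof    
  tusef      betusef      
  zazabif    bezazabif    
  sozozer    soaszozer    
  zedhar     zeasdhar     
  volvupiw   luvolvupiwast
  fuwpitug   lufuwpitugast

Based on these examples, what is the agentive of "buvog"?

livufwop and pewupof both have last vowel 'o' yet inflect differently (livufwoppet, bepewupof), so the last vowel is not what conditions the rule; the final letter is.
"buvog" ends in -g. The one such stem in the data (fuwpitug → lufuwpitugast) adds lu- … -ast around the stem, so the same rule applies.
So buvog → lubuvogast.

lubuvogast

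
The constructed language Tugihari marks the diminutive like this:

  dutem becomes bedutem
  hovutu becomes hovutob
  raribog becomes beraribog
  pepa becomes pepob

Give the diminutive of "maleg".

hovutu and raribog both have 3 vowels yet inflect differently (hovutob, beraribog), so the number of vowels is not what conditions the rule; whether the stem ends in a vowel or a consonant is.
"maleg" ends in a consonant. The stems ending in a consonant (raribog → beraribog, dutem → bedutem) add the prefix be-.
So maleg → bemaleg.

bemaleg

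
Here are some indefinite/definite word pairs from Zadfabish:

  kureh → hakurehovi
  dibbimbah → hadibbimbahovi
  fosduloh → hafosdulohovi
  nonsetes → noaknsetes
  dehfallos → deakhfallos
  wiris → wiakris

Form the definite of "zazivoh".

"zazivoh" ends in -h. The stems ending in -h (kureh → hakurehovi, dibbimbah → hadibbimbahovi, fosduloh → hafosdulohovi) add ha- … -ovi around the stem.
The other pattern: stems ending in -s insert -ak- after the first vowel.
So zazivoh → hazazivohovi.

hazazivohovi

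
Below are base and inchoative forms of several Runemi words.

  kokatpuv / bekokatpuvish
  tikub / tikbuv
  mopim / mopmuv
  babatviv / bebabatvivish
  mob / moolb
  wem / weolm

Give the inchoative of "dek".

deolk

wem and mopim both end in -m yet inflect differently (weolm, mopmuv), so the final letter is not what conditions the rule; the number of vowels is.
"dek" has 1 vowel. The stems with 1 vowel (wem → weolm, mob → moolb) insert -ol- after the first vowel.
The other patterns: stems with 2 vowels delete the last vowel and add -uv; stems with 3 vowels add be- … -ish around the stem.
So dek → deolk.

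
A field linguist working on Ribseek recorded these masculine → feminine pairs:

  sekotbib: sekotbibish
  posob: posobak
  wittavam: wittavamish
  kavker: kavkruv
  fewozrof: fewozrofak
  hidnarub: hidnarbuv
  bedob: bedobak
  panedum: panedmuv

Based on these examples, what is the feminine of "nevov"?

sekotbib and hidnarub both end in -b yet inflect differently (sekotbibish, hidnarbuv), so the final letter is not what conditions the rule; the last vowel is.
"nevov" has last vowel 'o'. The stems whose last vowel is 'o' (fewozrof → fewozrofak, bedob → bedobak, posob → posobak) add -ak.
The other patterns: stems whose last vowel is 'a' or 'i' add -ish; stems whose last vowel is 'e' or 'u' delete the last vowel and add -uv.
So nevov → nevovak.

nevovak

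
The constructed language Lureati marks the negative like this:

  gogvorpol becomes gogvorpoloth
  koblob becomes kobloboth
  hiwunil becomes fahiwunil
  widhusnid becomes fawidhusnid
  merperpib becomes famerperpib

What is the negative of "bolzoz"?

gogvorpol and hiwunil both end in -l yet inflect differently (gogvorpoloth, fahiwunil), so the final letter is not what conditions the rule; the last vowel is.
"bolzoz" has last vowel 'o'. The stems whose last vowel is 'o' (gogvorpol → gogvorpoloth, koblob → kobloboth) add -oth.
So bolzoz → bolzozoth.

bolzozoth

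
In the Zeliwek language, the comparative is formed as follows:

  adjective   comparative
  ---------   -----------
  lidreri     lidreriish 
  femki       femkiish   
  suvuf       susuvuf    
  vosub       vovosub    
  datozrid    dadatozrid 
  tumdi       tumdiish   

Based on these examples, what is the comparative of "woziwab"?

wowoziwab

"woziwab" ends in a consonant. The stems ending in a consonant (vosub → vovosub, datozrid → dadatozrid, suvuf → susuvuf) repeat the first consonant+vowel as a prefix.
The other pattern: stems ending in a vowel add -ish.
So woziwab → wowoziwab.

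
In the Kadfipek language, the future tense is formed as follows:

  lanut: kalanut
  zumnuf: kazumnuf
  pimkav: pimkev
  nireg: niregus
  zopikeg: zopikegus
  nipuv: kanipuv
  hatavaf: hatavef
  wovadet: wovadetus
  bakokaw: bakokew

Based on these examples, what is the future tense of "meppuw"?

kameppuw

wovadet and lanut both end in -t yet inflect differently (wovadetus, kalanut), so the final letter is not what conditions the rule; the last vowel is.
"meppuw" has last vowel 'u'. The stems whose last vowel is 'u' (lanut → kalanut, zumnuf → kazumnuf, nipuv → kanipuv) add the prefix ka-.
The other patterns: stems whose last vowel is 'e' add -us; stems whose last vowel is 'a' change the last vowel to 'e'.
So meppuw → kameppuw.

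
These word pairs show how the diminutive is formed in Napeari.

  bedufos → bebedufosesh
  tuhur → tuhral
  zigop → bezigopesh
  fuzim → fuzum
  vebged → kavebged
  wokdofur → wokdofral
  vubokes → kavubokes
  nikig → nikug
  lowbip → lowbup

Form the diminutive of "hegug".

heggal

"hegug" has last vowel 'u'. The stems whose last vowel is 'u' (tuhur → tuhral, wokdofur → wokdofral) delete the last vowel and add -al.
The other patterns: stems whose last vowel is 'o' add be- … -esh around the stem; stems whose last vowel is 'e' add the prefix ka-; stems whose last vowel is 'i' change the last vowel to 'u'.
So hegug → heggal.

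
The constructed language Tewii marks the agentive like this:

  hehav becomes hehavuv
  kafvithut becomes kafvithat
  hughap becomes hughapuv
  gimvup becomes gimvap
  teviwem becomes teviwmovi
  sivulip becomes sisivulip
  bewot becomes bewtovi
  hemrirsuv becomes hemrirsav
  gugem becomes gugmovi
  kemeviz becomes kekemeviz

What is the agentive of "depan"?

sivulip and gimvup both end in -p yet inflect differently (sisivulip, gimvap), so the final letter is not what conditions the rule; the last vowel is.
"depan" has last vowel 'a'. The stems whose last vowel is 'a' (hughap → hughapuv, hehav → hehavuv) add -uv.
The other patterns: stems whose last vowel is 'i' repeat the first consonant+vowel as a prefix; stems whose last vowel is 'u' change the last vowel to 'a'; stems whose last vowel is 'e' or 'o' delete the last vowel and add -ovi.
So depan → depanuv.

depanuv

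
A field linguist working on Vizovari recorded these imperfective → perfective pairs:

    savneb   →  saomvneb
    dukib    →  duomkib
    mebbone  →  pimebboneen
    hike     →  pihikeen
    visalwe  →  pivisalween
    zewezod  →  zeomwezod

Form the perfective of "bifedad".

hike and savneb both have last vowel 'e' yet inflect differently (pihikeen, saomvneb), so the last vowel is not what conditions the rule; the final letter is.
"bifedad" ends in -d. The one such stem in the data (zewezod → zeomwezod) inserts -om- after the first vowel (as do savneb, dukib), so the same rule applies.
So bifedad → biomfedad.

biomfedad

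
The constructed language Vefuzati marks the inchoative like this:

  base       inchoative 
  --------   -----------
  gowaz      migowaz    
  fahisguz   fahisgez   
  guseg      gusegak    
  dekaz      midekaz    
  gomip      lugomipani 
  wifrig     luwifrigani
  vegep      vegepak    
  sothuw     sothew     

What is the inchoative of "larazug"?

larazeg

"larazug" has last vowel 'u'. The stems whose last vowel is 'u' (fahisguz → fahisgez, sothuw → sothew) change the last vowel to 'e'.
So larazug → larazeg.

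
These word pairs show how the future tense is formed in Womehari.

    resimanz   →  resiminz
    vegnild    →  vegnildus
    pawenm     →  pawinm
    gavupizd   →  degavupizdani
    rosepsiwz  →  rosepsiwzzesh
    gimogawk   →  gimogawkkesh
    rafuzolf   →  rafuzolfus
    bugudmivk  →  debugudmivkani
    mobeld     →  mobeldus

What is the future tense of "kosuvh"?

"kosuvh" has second-to-last letter 'v'. The one such stem in the data (bugudmivk → debugudmivkani) adds de- … -ani around the stem, so the same rule applies.
So kosuvh → dekosuvhani.

dekosuvhani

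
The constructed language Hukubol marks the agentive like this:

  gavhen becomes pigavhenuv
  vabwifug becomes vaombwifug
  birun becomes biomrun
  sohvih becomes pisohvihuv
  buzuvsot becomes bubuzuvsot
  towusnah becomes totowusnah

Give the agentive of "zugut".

birun and gavhen both end in -n yet inflect differently (biomrun, pigavhenuv), so the final letter is not what conditions the rule; the last vowel is.
"zugut" has last vowel 'u'. The stems whose last vowel is 'u' (vabwifug → vaombwifug, birun → biomrun) insert -om- after the first vowel.
The other patterns: stems whose last vowel is 'a' or 'o' repeat the first consonant+vowel as a prefix; stems whose last vowel is 'e' or 'i' add pi- … -uv around the stem.
So zugut → zuomgut.

zuomgut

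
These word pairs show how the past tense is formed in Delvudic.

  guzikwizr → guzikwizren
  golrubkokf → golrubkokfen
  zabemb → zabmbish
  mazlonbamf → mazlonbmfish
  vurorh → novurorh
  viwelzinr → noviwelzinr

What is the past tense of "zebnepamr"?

zebnepmrish

golrubkokf and mazlonbamf both end in -f yet inflect differently (golrubkokfen, mazlonbmfish), so the final letter is not what conditions the rule; the second-to-last letter is.
"zebnepamr" has second-to-last letter 'm'. The stems whose second-to-last letter is 'm' (zabemb → zabmbish, mazlonbamf → mazlonbmfish) delete the last vowel and add -ish.
So zebnepamr → zebnepmrish.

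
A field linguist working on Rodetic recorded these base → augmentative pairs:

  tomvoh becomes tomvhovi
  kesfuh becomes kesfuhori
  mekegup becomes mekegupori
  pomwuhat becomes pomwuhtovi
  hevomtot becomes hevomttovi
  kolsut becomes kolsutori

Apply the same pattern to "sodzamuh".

sodzamuhori

kolsut and hevomtot both end in -t yet inflect differently (kolsutori, hevomttovi), so the final letter is not what conditions the rule; the last vowel is.
"sodzamuh" has last vowel 'u'. The stems whose last vowel is 'u' (mekegup → mekegupori, kesfuh → kesfuhori, kolsut → kolsutori) add -ori.
So sodzamuh → sodzamuhori.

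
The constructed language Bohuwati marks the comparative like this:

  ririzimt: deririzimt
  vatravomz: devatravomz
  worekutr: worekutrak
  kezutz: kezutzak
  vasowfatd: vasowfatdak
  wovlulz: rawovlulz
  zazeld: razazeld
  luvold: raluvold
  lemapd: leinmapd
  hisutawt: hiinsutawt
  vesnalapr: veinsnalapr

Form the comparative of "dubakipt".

"dubakipt" has second-to-last letter 'p'. The stems whose second-to-last letter is 'p' (lemapd → leinmapd, vesnalapr → veinsnalapr) insert -in- after the first vowel.
The other patterns: stems whose second-to-last letter is 'm' add the prefix de-; stems whose second-to-last letter is 't' add -ak; stems whose second-to-last letter is 'l' add the prefix ra-.
So dubakipt → duinbakipt.

duinbakipt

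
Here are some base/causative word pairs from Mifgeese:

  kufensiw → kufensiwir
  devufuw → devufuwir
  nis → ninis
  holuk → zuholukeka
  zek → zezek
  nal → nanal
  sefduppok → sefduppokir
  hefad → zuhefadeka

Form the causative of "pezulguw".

pezulguwir

zek and holuk both end in -k yet inflect differently (zezek, zuholukeka), so the final letter is not what conditions the rule; the number of vowels is.
"pezulguw" has 3 vowels. The stems with 3 vowels (devufuw → devufuwir, kufensiw → kufensiwir, sefduppok → sefduppokir) add -ir.
The other patterns: stems with 1 vowel repeat the first consonant+vowel as a prefix; stems with 2 vowels add zu- … -eka around the stem.
So pezulguw → pezulguwir.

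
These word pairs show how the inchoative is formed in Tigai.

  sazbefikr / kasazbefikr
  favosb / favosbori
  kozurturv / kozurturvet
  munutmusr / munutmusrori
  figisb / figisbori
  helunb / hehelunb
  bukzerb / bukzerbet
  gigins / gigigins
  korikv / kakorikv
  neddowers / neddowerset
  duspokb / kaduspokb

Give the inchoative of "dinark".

"dinark" has second-to-last letter 'r'. The stems whose second-to-last letter is 'r' (neddowers → neddowerset, bukzerb → bukzerbet, kozurturv → kozurturvet) add -et.
The other patterns: stems whose second-to-last letter is 'k' add the prefix ka-; stems whose second-to-last letter is 'n' repeat the first consonant+vowel as a prefix; stems whose second-to-last letter is 's' add -ori.
So dinark → dinarket.

dinarket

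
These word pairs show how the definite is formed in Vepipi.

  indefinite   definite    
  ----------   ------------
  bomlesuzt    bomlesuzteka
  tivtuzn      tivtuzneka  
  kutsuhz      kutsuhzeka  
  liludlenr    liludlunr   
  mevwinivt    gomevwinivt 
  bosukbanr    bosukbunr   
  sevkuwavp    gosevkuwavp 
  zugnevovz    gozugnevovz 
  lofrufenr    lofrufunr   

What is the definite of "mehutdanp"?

mehutdunp

zugnevovz and kutsuhz both end in -z yet inflect differently (gozugnevovz, kutsuhzeka), so the final letter is not what conditions the rule; the second-to-last letter is.
"mehutdanp" has second-to-last letter 'n'. The stems whose second-to-last letter is 'n' (bosukbanr → bosukbunr, lofrufenr → lofrufunr, liludlenr → liludlunr) change the last vowel to 'u'.
The other patterns: stems whose second-to-last letter is 'v' add the prefix go-; stems whose second-to-last letter is 'h' or 'z' add -eka.
So mehutdanp → mehutdunp.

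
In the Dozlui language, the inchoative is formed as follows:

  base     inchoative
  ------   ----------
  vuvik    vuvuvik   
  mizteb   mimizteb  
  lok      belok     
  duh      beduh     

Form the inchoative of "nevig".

vuvik and lok both end in -k yet inflect differently (vuvuvik, belok), so the final letter is not what conditions the rule; the number of vowels is.
"nevig" has 2 vowels. The stems with 2 vowels (vuvik → vuvuvik, mizteb → mimizteb) repeat the first consonant+vowel as a prefix.
So nevig → nenevig.

nenevig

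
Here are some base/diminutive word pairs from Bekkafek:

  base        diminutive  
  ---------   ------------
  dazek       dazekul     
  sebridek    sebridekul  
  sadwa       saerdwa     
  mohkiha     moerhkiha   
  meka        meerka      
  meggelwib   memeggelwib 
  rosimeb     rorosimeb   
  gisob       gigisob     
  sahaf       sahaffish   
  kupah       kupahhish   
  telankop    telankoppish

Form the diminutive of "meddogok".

meddogokul

"meddogok" ends in -k. The stems ending in -k (dazek → dazekul, sebridek → sebridekul) add -ul.
So meddogok → meddogokul.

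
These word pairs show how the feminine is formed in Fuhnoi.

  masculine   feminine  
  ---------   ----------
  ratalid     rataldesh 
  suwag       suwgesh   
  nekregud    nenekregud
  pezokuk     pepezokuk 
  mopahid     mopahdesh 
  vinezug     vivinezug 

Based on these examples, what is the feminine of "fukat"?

fuktesh

nekregud and mopahid both end in -d yet inflect differently (nenekregud, mopahdesh), so the final letter is not what conditions the rule; the last vowel is.
"fukat" has last vowel 'a'. The one such stem in the data (suwag → suwgesh) deletes the last vowel and adds -esh (as do mopahid, ratalid), so the same rule applies.
So fukat → fuktesh.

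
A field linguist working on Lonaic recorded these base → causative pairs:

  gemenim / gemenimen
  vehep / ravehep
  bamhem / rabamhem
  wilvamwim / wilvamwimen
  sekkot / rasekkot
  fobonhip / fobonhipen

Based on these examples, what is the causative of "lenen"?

"lenen" has last vowel 'e'. The stems whose last vowel is 'e' (vehep → ravehep, bamhem → rabamhem) add the prefix ra-.
So lenen → ralenen.

ralenen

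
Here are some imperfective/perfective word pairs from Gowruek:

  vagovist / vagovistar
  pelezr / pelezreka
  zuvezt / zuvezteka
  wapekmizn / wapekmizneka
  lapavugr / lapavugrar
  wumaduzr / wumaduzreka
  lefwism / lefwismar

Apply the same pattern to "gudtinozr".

gudtinozreka

"gudtinozr" has second-to-last letter 'z'. The stems whose second-to-last letter is 'z' (wumaduzr → wumaduzreka, pelezr → pelezreka, zuvezt → zuvezteka) add -eka.
So gudtinozr → gudtinozreka.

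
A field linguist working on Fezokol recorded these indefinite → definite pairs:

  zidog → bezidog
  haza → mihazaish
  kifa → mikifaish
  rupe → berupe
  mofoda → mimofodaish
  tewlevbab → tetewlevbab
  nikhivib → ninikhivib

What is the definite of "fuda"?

"fuda" ends in -a. The stems ending in -a (haza → mihazaish, mofoda → mimofodaish, kifa → mikifaish) add mi- … -ish around the stem.
So fuda → mifudaish.

mifudaish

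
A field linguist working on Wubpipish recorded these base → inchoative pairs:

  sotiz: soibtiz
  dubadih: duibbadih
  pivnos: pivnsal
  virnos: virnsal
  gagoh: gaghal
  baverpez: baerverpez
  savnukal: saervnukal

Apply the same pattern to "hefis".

heibfis

"hefis" has last vowel 'i'. The stems whose last vowel is 'i' (sotiz → soibtiz, dubadih → duibbadih) insert -ib- after the first vowel.
So hefis → heibfis.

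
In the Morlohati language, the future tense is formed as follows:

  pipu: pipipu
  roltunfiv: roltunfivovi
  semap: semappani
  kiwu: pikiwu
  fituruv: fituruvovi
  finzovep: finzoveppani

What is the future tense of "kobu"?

pikobu

fituruv and kiwu both have last vowel 'u' yet inflect differently (fituruvovi, pikiwu), so the last vowel is not what conditions the rule; the final letter is.
"kobu" ends in -u. The stems ending in -u (kiwu → pikiwu, pipu → pipipu) add the prefix pi-.
So kobu → pikobu.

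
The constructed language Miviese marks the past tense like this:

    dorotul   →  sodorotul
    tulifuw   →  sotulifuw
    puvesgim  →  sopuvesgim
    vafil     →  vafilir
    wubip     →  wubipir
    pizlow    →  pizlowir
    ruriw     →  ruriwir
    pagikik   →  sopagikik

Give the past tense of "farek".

vafil and dorotul both end in -l yet inflect differently (vafilir, sodorotul), so the final letter is not what conditions the rule; the number of vowels is.
"farek" has 2 vowels. The stems with 2 vowels (wubip → wubipir, ruriw → ruriwir, vafil → vafilir) add -ir.
So farek → farekir.

farekir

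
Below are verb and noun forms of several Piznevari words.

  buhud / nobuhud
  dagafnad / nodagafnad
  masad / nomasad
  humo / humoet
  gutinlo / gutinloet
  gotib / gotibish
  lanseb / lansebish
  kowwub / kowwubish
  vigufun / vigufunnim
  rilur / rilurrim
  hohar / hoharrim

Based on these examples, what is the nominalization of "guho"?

guhoet

buhud and kowwub both have last vowel 'u' yet inflect differently (nobuhud, kowwubish), so the last vowel is not what conditions the rule; the final letter is.
"guho" ends in -o. The stems ending in -o (humo → humoet, gutinlo → gutinloet) add -et.
So guho → guhoet.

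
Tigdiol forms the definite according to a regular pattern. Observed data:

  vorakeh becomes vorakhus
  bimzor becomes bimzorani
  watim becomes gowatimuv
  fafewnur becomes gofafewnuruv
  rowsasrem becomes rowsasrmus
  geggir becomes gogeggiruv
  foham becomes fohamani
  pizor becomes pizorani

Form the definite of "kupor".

"kupor" has last vowel 'o'. The stems whose last vowel is 'o' (bimzor → bimzorani, pizor → pizorani) add -ani.
So kupor → kuporani.

kuporani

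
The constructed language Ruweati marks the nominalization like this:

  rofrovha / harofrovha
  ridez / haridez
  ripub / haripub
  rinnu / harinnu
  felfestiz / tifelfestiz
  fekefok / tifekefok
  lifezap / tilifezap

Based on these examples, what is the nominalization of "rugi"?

harugi

ridez and felfestiz both end in -z yet inflect differently (haridez, tifelfestiz), so the final letter is not what conditions the rule; the first letter is.
"rugi" begins with r-. The stems beginning with r- (rofrovha → harofrovha, ridez → haridez, ripub → haripub) add the prefix ha-.
So rugi → harugi.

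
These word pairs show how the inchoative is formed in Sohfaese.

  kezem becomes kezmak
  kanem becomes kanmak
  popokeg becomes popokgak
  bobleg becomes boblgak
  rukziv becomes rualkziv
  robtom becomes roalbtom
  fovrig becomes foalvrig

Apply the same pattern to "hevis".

"hevis" has last vowel 'i'. The stems whose last vowel is 'i' (rukziv → rualkziv, fovrig → foalvrig) insert -al- after the first vowel.
The other pattern: stems whose last vowel is 'e' delete the last vowel and add -ak.
So hevis → healvis.

healvis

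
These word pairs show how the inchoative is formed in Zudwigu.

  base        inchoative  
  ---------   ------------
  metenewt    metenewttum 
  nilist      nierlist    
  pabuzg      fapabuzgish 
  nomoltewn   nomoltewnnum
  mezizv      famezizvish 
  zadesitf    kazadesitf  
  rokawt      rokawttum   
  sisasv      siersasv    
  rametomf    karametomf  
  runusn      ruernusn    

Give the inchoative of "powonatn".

kapowonatn

mezizv and sisasv both end in -v yet inflect differently (famezizvish, siersasv), so the final letter is not what conditions the rule; the second-to-last letter is.
"powonatn" has second-to-last letter 't'. The one such stem in the data (zadesitf → kazadesitf) adds the prefix ka-, so the same rule applies.
The other patterns: stems whose second-to-last letter is 'z' add fa- … -ish around the stem; stems whose second-to-last letter is 'w' double the final consonant and add -um; stems whose second-to-last letter is 's' insert -er- after the first vowel.
So powonatn → kapowonatn.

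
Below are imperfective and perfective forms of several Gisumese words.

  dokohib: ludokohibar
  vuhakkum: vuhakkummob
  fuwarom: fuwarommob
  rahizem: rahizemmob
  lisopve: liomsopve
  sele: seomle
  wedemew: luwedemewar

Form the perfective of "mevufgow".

lumevufgowar

lisopve and rahizem both have last vowel 'e' yet inflect differently (liomsopve, rahizemmob), so the last vowel is not what conditions the rule; the final letter is.
"mevufgow" ends in -w. The one such stem in the data (wedemew → luwedemewar) adds lu- … -ar around the stem, so the same rule applies.
The other patterns: stems ending in -e insert -om- after the first vowel; stems ending in -m double the final consonant and add -ob.
So mevufgow → lumevufgowar.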